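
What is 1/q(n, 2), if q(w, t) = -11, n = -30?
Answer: -1/11 ≈ -0.090909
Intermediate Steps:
1/q(n, 2) = 1/(-11) = -1/11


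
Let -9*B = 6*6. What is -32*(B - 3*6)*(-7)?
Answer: -4928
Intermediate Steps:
B = -4 (B = -2*6/3 = -1/9*36 = -4)
-32*(B - 3*6)*(-7) = -32*(-4 - 3*6)*(-7) = -32*(-4 - 18)*(-7) = -32*(-22)*(-7) = 704*(-7) = -4928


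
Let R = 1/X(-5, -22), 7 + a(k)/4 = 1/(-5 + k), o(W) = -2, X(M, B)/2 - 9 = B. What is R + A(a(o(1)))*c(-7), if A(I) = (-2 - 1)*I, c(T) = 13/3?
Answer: 67593/182 ≈ 371.39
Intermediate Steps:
c(T) = 13/3 (c(T) = 13*(1/3) = 13/3)
X(M, B) = 18 + 2*B
a(k) = -28 + 4/(-5 + k)
A(I) = -3*I
R = -1/26 (R = 1/(18 + 2*(-22)) = 1/(18 - 44) = 1/(-26) = -1/26 ≈ -0.038462)
R + A(a(o(1)))*c(-7) = -1/26 - 12*(36 - 7*(-2))/(-5 - 2)*(13/3) = -1/26 - 12*(36 + 14)/(-7)*(13/3) = -1/26 - 12*(-1)*50/7*(13/3) = -1/26 - 3*(-200/7)*(13/3) = -1/26 + (600/7)*(13/3) = -1/26 + 2600/7 = 67593/182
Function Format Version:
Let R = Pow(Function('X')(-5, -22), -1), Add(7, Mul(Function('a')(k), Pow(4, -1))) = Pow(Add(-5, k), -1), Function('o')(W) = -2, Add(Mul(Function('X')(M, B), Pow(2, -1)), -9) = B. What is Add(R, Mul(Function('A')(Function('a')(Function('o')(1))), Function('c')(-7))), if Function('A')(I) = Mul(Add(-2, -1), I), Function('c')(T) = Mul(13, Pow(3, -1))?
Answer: Rational(67593, 182) ≈ 371.39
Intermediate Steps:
Function('c')(T) = Rational(13, 3) (Function('c')(T) = Mul(13, Rational(1, 3)) = Rational(13, 3))
Function('X')(M, B) = Add(18, Mul(2, B))
Function('a')(k) = Add(-28, Mul(4, Pow(Add(-5, k), -1)))
Function('A')(I) = Mul(-3, I)
R = Rational(-1, 26) (R = Pow(Add(18, Mul(2, -22)), -1) = Pow(Add(18, -44), -1) = Pow(-26, -1) = Rational(-1, 26) ≈ -0.038462)
Add(R, Mul(Function('A')(Function('a')(Function('o')(1))), Function('c')(-7))) = Add(Rational(-1, 26), Mul(Mul(-3, Mul(4, Pow(Add(-5, -2), -1), Add(36, Mul(-7, -2)))), Rational(13, 3))) = Add(Rational(-1, 26), Mul(Mul(-3, Mul(4, Pow(-7, -1), Add(36, 14))), Rational(13, 3))) = Add(Rational(-1, 26), Mul(Mul(-3, Mul(4, Rational(-1, 7), 50)), Rational(13, 3))) = Add(Rational(-1, 26), Mul(Mul(-3, Rational(-200, 7)), Rational(13, 3))) = Add(Rational(-1, 26), Mul(Rational(600, 7), Rational(13, 3))) = Add(Rational(-1, 26), Rational(2600, 7)) = Rational(67593, 182)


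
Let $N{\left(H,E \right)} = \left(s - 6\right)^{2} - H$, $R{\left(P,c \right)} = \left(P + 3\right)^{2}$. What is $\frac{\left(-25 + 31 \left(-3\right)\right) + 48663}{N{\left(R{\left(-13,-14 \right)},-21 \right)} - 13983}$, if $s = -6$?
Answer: $- \frac{48545}{13939} \approx -3.4827$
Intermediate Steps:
$R{\left(P,c \right)} = \left(3 + P\right)^{2}$
$N{\left(H,E \right)} = 144 - H$ ($N{\left(H,E \right)} = \left(-6 - 6\right)^{2} - H = \left(-12\right)^{2} - H = 144 - H$)
$\frac{\left(-25 + 31 \left(-3\right)\right) + 48663}{N{\left(R{\left(-13,-14 \right)},-21 \right)} - 13983} = \frac{\left(-25 + 31 \left(-3\right)\right) + 48663}{\left(144 - \left(3 - 13\right)^{2}\right) - 13983} = \frac{\left(-25 - 93\right) + 48663}{\left(144 - \left(-10\right)^{2}\right) - 13983} = \frac{-118 + 48663}{\left(144 - 100\right) - 13983} = \frac{48545}{\left(144 - 100\right) - 13983} = \frac{48545}{44 - 13983} = \frac{48545}{-13939} = 48545 \left(- \frac{1}{13939}\right) = - \frac{48545}{13939}$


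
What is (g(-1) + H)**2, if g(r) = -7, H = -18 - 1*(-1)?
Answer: 576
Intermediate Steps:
H = -17 (H = -18 + 1 = -17)
(g(-1) + H)**2 = (-7 - 17)**2 = (-24)**2 = 576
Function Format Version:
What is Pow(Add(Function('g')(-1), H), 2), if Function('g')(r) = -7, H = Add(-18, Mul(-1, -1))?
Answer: 576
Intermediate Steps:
H = -17 (H = Add(-18, 1) = -17)
Pow(Add(Function('g')(-1), H), 2) = Pow(Add(-7, -17), 2) = Pow(-24, 2) = 576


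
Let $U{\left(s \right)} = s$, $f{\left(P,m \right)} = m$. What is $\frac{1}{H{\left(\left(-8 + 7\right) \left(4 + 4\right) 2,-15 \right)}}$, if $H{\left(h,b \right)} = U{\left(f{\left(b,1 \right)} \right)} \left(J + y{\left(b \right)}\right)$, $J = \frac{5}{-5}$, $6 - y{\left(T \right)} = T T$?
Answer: $- \frac{1}{220} \approx -0.0045455$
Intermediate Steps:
$y{\left(T \right)} = 6 - T^{2}$ ($y{\left(T \right)} = 6 - T T = 6 - T^{2}$)
$J = -1$ ($J = 5 \left(- \frac{1}{5}\right) = -1$)
$H{\left(h,b \right)} = 5 - b^{2}$ ($H{\left(h,b \right)} = 1 \left(-1 - \left(-6 + b^{2}\right)\right) = 1 \left(5 - b^{2}\right) = 5 - b^{2}$)
$\frac{1}{H{\left(\left(-8 + 7\right) \left(4 + 4\right) 2,-15 \right)}} = \frac{1}{5 - \left(-15\right)^{2}} = \frac{1}{5 - 225} = \frac{1}{-220} = - \frac{1}{220}$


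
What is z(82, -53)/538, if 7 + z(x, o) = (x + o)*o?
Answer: -772/269 ≈ -2.8699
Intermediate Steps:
z(x, o) = -7 + o*(o + x) (z(x, o) = -7 + (x + o)*o = -7 + (o + x)*o = -7 + o*(o + x))
z(82, -53)/538 = (-7 + (-53)² - 53*82)/538 = (-7 + 2809 - 4346)*(1/538) = -1544*1/538 = -772/269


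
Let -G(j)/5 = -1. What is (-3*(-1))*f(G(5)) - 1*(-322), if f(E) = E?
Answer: 337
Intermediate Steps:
G(j) = 5 (G(j) = -5*(-1) = 5)
(-3*(-1))*f(G(5)) - 1*(-322) = -3*(-1)*5 - 1*(-322) = 3*5 + 322 = 15 + 322 = 337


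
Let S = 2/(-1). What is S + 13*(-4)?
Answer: -54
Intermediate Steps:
S = -2 (S = 2*(-1) = -2)
S + 13*(-4) = -2 + 13*(-4) = -2 - 52 = -54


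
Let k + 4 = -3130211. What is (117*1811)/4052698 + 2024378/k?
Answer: -580072369703/975832005390 ≈ -0.59444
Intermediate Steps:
k = -3130215 (k = -4 - 3130211 = -3130215)
(117*1811)/4052698 + 2024378/k = (117*1811)/4052698 + 2024378/(-3130215) = 211887*(1/4052698) + 2024378*(-1/3130215) = 16299/311746 - 2024378/3130215 = -580072369703/975832005390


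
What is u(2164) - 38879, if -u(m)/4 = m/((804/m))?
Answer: -12497575/201 ≈ -62177.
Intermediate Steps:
u(m) = -m**2/201 (u(m) = -4*m/(804/m) = -4*m*m/804 = -m**2/201)
u(2164) - 38879 = -1/201*2164**2 - 38879 = -1/201*4682896 - 38879 = -4682896/201 - 38879 = -12497575/201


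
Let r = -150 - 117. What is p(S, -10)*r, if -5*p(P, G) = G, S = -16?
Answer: -534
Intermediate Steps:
r = -267
p(P, G) = -G/5
p(S, -10)*r = -1/5*(-10)*(-267) = 2*(-267) = -534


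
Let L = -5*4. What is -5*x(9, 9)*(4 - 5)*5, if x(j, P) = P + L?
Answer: -275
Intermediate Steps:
L = -20
x(j, P) = -20 + P (x(j, P) = P - 20 = -20 + P)
-5*x(9, 9)*(4 - 5)*5 = -5*(-20 + 9)*(4 - 5)*5 = -(-55)*(-1*5) = -(-55)*(-5) = -5*55 = -275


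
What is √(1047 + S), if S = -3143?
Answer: 4*I*√131 ≈ 45.782*I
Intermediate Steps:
√(1047 + S) = √(1047 - 3143) = √(-2096) = 4*I*√131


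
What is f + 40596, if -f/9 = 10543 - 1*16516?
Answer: 94353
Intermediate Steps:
f = 53757 (f = -9*(10543 - 1*16516) = -9*(10543 - 16516) = -9*(-5973) = 53757)
f + 40596 = 53757 + 40596 = 94353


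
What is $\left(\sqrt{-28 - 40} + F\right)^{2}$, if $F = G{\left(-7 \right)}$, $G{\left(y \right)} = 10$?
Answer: $32 + 40 i \sqrt{17} \approx 32.0 + 164.92 i$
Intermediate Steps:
$F = 10$
$\left(\sqrt{-28 - 40} + F\right)^{2} = \left(\sqrt{-28 - 40} + 10\right)^{2} = \left(\sqrt{-68} + 10\right)^{2} = \left(2 i \sqrt{17} + 10\right)^{2} = \left(10 + 2 i \sqrt{17}\right)^{2}$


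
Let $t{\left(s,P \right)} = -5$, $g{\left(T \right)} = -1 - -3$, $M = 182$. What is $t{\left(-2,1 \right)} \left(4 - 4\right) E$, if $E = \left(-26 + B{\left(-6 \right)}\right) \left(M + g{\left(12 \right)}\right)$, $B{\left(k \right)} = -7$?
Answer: $0$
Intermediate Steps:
$g{\left(T \right)} = 2$ ($g{\left(T \right)} = -1 + 3 = 2$)
$E = -6072$ ($E = \left(-26 - 7\right) \left(182 + 2\right) = \left(-33\right) 184 = -6072$)
$t{\left(-2,1 \right)} \left(4 - 4\right) E = - 5 \left(4 - 4\right) \left(-6072\right) = \left(-5\right) 0 \left(-6072\right) = 0 \left(-6072\right) = 0$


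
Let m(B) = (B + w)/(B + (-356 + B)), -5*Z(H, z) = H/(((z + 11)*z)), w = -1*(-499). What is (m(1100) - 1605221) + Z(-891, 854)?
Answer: -5466501876820373/3405453100 ≈ -1.6052e+6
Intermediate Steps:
w = 499
Z(H, z) = -H/(5*z*(11 + z)) (Z(H, z) = -H/(5*((z + 11)*z)) = -H/(5*((11 + z)*z)) = -H/(5*(z*(11 + z))) = -H*1/(z*(11 + z))/5 = -H/(5*z*(11 + z)))
m(B) = (499 + B)/(-356 + 2*B) (m(B) = (B + 499)/(B + (-356 + B)) = (499 + B)/(-356 + 2*B))
(m(1100) - 1605221) + Z(-891, 854) = ((499 + 1100)/(2*(-178 + 1100)) - 1605221) - ⅕*(-891)/(854*(11 + 854)) = ((½)*1599/922 - 1605221) - ⅕*(-891)*1/854/865 = ((½)*(1/922)*1599 - 1605221) - ⅕*(-891)*1/854*1/865 = (1599/1844 - 1605221) + 891/3693550 = -2960025925/1844 + 891/3693550 = -5466501876820373/3405453100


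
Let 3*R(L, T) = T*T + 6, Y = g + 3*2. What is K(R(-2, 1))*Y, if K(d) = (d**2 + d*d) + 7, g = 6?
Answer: 644/3 ≈ 214.67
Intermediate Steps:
Y = 12 (Y = 6 + 3*2 = 6 + 6 = 12)
R(L, T) = 2 + T**2/3 (R(L, T) = (T*T + 6)/3 = (T**2 + 6)/3 = (6 + T**2)/3 = 2 + T**2/3)
K(d) = 7 + 2*d**2 (K(d) = (d**2 + d**2) + 7 = 2*d**2 + 7 = 7 + 2*d**2)
K(R(-2, 1))*Y = (7 + 2*(2 + (1/3)*1**2)**2)*12 = (7 + 2*(2 + (1/3)*1)**2)*12 = (7 + 2*(2 + 1/3)**2)*12 = (7 + 2*(7/3)**2)*12 = (7 + 2*(49/9))*12 = (7 + 98/9)*12 = (161/9)*12 = 644/3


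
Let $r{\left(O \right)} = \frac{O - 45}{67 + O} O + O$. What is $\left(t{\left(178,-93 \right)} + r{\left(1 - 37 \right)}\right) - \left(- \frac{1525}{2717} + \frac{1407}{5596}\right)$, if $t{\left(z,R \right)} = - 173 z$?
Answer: $- \frac{14486754346737}{471334292} \approx -30736.0$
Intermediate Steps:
$r{\left(O \right)} = O + \frac{O \left(-45 + O\right)}{67 + O}$ ($r{\left(O \right)} = \frac{-45 + O}{67 + O} O + O = \frac{O \left(-45 + O\right)}{67 + O} + O = O + \frac{O \left(-45 + O\right)}{67 + O}$)
$\left(t{\left(178,-93 \right)} + r{\left(1 - 37 \right)}\right) - \left(- \frac{1525}{2717} + \frac{1407}{5596}\right) = \left(\left(-173\right) 178 + \frac{2 \left(1 - 37\right) \left(11 + \left(1 - 37\right)\right)}{67 + \left(1 - 37\right)}\right) - \left(- \frac{1525}{2717} + \frac{1407}{5596}\right) = \left(-30794 + 2 \left(-36\right) \frac{1}{67 - 36} \left(11 - 36\right)\right) - - \frac{4711081}{15204332} = \left(-30794 + 2 \left(-36\right) \frac{1}{31} \left(-25\right)\right) + \left(- \frac{1407}{5596} + \frac{1525}{2717}\right) = \left(-30794 + 2 \left(-36\right) \frac{1}{31} \left(-25\right)\right) + \frac{4711081}{15204332} = \left(-30794 + \frac{1800}{31}\right) + \frac{4711081}{15204332} = - \frac{952814}{31} + \frac{4711081}{15204332} = - \frac{14486754346737}{471334292}$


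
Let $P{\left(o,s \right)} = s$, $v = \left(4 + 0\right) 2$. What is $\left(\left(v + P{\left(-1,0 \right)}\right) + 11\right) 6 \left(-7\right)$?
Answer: $-798$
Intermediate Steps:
$v = 8$ ($v = 4 \cdot 2 = 8$)
$\left(\left(v + P{\left(-1,0 \right)}\right) + 11\right) 6 \left(-7\right) = \left(\left(8 + 0\right) + 11\right) 6 \left(-7\right) = \left(8 + 11\right) 6 \left(-7\right) = 19 \cdot 6 \left(-7\right) = 114 \left(-7\right) = -798$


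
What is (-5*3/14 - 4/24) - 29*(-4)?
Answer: 2410/21 ≈ 114.76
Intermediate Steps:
(-5*3/14 - 4/24) - 29*(-4) = (-15*1/14 - 4*1/24) + 116 = (-15/14 - ⅙) + 116 = -26/21 + 116 = 2410/21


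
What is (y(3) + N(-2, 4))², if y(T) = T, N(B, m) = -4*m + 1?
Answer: 144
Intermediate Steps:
N(B, m) = 1 - 4*m
(y(3) + N(-2, 4))² = (3 + (1 - 4*4))² = (3 + (1 - 16))² = (3 - 15)² = (-12)² = 144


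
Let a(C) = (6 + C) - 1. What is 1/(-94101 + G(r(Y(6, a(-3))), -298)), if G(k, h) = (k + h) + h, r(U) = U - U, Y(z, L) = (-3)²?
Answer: -1/94697 ≈ -1.0560e-5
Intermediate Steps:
a(C) = 5 + C
Y(z, L) = 9
r(U) = 0
G(k, h) = k + 2*h (G(k, h) = (h + k) + h = k + 2*h)
1/(-94101 + G(r(Y(6, a(-3))), -298)) = 1/(-94101 + (0 + 2*(-298))) = 1/(-94101 + (0 - 596)) = 1/(-94101 - 596) = 1/(-94697) = -1/94697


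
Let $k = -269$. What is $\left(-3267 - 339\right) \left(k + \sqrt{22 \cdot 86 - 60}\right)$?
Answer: $970014 - 7212 \sqrt{458} \approx 8.1567 \cdot 10^{5}$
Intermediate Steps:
$\left(-3267 - 339\right) \left(k + \sqrt{22 \cdot 86 - 60}\right) = \left(-3267 - 339\right) \left(-269 + \sqrt{22 \cdot 86 - 60}\right) = - 3606 \left(-269 + \sqrt{1892 - 60}\right) = - 3606 \left(-269 + \sqrt{1832}\right) = - 3606 \left(-269 + 2 \sqrt{458}\right) = 970014 - 7212 \sqrt{458}$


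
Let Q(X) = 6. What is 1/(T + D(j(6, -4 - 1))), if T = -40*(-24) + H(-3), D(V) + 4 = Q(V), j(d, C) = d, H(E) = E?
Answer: 1/959 ≈ 0.0010428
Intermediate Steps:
D(V) = 2 (D(V) = -4 + 6 = 2)
T = 957 (T = -40*(-24) - 3 = 960 - 3 = 957)
1/(T + D(j(6, -4 - 1))) = 1/(957 + 2) = 1/959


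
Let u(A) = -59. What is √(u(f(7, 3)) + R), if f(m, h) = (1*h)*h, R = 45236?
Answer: 37*√33 ≈ 212.55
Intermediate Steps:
f(m, h) = h² (f(m, h) = h*h = h²)
√(u(f(7, 3)) + R) = √(-59 + 45236) = √45177 = 37*√33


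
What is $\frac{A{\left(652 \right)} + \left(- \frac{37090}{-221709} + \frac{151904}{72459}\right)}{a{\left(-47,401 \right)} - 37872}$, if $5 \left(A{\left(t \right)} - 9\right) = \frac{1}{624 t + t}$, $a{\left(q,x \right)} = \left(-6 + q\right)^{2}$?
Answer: $- \frac{17556391193785711}{54651621712921987500} \approx -0.00032124$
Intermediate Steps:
$A{\left(t \right)} = 9 + \frac{1}{3125 t}$ ($A{\left(t \right)} = 9 + \frac{1}{5 \left(624 t + t\right)} = 9 + \frac{1}{5 \cdot 625 t} = 9 + \frac{\frac{1}{625} \frac{1}{t}}{5} = 9 + \frac{1}{3125 t}$)
$\frac{A{\left(652 \right)} + \left(- \frac{37090}{-221709} + \frac{151904}{72459}\right)}{a{\left(-47,401 \right)} - 37872} = \frac{\left(9 + \frac{1}{3125 \cdot 652}\right) + \left(- \frac{37090}{-221709} + \frac{151904}{72459}\right)}{\left(-6 - 47\right)^{2} - 37872} = \frac{\left(9 + \frac{1}{3125} \cdot \frac{1}{652}\right) + \left(\left(-37090\right) \left(- \frac{1}{221709}\right) + 151904 \cdot \frac{1}{72459}\right)}{\left(-53\right)^{2} - 37872} = \frac{\left(9 + \frac{1}{2037500}\right) + \left(\frac{37090}{221709} + \frac{151904}{72459}\right)}{2809 - 37872} = \frac{\frac{18337501}{2037500} + \frac{12121996082}{5354937477}}{-35063} = \frac{122894738356499977}{10910685109387500} \left(- \frac{1}{35063}\right) = - \frac{17556391193785711}{54651621712921987500}$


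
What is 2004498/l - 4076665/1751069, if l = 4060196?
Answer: -6521022308989/3554841674762 ≈ -1.8344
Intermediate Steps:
2004498/l - 4076665/1751069 = 2004498/4060196 - 4076665/1751069 = 2004498*(1/4060196) - 4076665*1/1751069 = 1002249/2030098 - 4076665/1751069 = -6521022308989/3554841674762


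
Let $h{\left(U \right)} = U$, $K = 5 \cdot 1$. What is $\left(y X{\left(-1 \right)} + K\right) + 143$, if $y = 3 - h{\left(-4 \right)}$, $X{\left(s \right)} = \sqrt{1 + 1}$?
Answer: $148 + 7 \sqrt{2} \approx 157.9$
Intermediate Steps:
$K = 5$
$X{\left(s \right)} = \sqrt{2}$
$y = 7$ ($y = 3 - -4 = 3 + 4 = 7$)
$\left(y X{\left(-1 \right)} + K\right) + 143 = \left(7 \sqrt{2} + 5\right) + 143 = \left(5 + 7 \sqrt{2}\right) + 143 = 148 + 7 \sqrt{2}$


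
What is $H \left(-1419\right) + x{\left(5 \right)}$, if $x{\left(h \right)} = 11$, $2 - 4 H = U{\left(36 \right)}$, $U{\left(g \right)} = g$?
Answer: $\frac{24145}{2} \approx 12073.0$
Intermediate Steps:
$H = - \frac{17}{2}$ ($H = \frac{1}{2} - 9 = - \frac{17}{2} \approx -8.5$)
$H \left(-1419\right) + x{\left(5 \right)} = \left(- \frac{17}{2}\right) \left(-1419\right) + 11 = \frac{24123}{2} + 11 = \frac{24145}{2}$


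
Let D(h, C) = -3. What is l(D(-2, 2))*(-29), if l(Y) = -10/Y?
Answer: -290/3 ≈ -96.667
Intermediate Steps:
l(D(-2, 2))*(-29) = -10/(-3)*(-29) = -10*(-⅓)*(-29) = (10/3)*(-29) = -290/3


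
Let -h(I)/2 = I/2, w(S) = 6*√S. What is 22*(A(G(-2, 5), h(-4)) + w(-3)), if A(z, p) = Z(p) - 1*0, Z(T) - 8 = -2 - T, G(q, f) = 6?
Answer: 44 + 132*I*√3 ≈ 44.0 + 228.63*I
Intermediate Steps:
Z(T) = 6 - T (Z(T) = 8 + (-2 - T) = 6 - T)
h(I) = -I (h(I) = -2*I/2 = -I)
A(z, p) = 6 - p (A(z, p) = (6 - p) - 1*0 = (6 - p) + 0 = 6 - p)
22*(A(G(-2, 5), h(-4)) + w(-3)) = 22*((6 - (-1)*(-4)) + 6*√(-3)) = 22*((6 - 1*4) + 6*(I*√3)) = 22*((6 - 4) + 6*I*√3) = 22*(2 + 6*I*√3) = 44 + 132*I*√3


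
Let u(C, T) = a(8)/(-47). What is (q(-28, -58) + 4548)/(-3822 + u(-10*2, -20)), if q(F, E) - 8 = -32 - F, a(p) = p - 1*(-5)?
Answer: -213944/179647 ≈ -1.1909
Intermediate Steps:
a(p) = 5 + p (a(p) = p + 5 = 5 + p)
q(F, E) = -24 - F (q(F, E) = 8 + (-32 - F) = -24 - F)
u(C, T) = -13/47 (u(C, T) = (5 + 8)/(-47) = 13*(-1/47) = -13/47)
(q(-28, -58) + 4548)/(-3822 + u(-10*2, -20)) = ((-24 - 1*(-28)) + 4548)/(-3822 - 13/47) = ((-24 + 28) + 4548)/(-179647/47) = (4 + 4548)*(-47/179647) = 4552*(-47/179647) = -213944/179647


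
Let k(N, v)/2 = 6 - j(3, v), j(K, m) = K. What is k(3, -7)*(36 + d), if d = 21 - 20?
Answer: 222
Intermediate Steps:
d = 1
k(N, v) = 6 (k(N, v) = 2*(6 - 1*3) = 2*(6 - 3) = 2*3 = 6)
k(3, -7)*(36 + d) = 6*(36 + 1) = 6*37 = 222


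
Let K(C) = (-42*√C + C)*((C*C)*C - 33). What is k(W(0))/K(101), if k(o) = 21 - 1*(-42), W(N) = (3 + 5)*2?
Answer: -63/1713335684 - 1323*√101/86523452042 ≈ -1.9044e-7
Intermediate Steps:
W(N) = 16 (W(N) = 8*2 = 16)
K(C) = (-33 + C³)*(C - 42*√C) (K(C) = (C - 42*√C)*(C²*C - 33) = (C - 42*√C)*(C³ - 33) = (C - 42*√C)*(-33 + C³) = (-33 + C³)*(C - 42*√C))
k(o) = 63 (k(o) = 21 + 42 = 63)
k(W(0))/K(101) = 63/(101⁴ - 43272642*√101 - 33*101 + 1386*√101) = 63/(104060401 - 43272642*√101 - 3333 + 1386*√101) = 63/(104057068 - 43271256*√101)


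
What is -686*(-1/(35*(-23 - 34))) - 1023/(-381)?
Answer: 84739/36195 ≈ 2.3412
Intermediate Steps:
-686*(-1/(35*(-23 - 34))) - 1023/(-381) = -686/((-57*(-35))) - 1023*(-1/381) = -686/1995 + 341/127 = -686*1/1995 + 341/127 = -98/285 + 341/127 = 84739/36195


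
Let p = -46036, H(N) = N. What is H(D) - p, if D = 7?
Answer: 46043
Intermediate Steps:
H(D) - p = 7 - 1*(-46036) = 7 + 46036 = 46043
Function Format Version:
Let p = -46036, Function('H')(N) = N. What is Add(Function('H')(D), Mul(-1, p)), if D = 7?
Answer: 46043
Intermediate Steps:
Add(Function('H')(D), Mul(-1, p)) = Add(7, Mul(-1, -46036)) = Add(7, 46036) = 46043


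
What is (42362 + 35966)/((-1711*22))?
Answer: -39164/18821 ≈ -2.0809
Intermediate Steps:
(42362 + 35966)/((-1711*22)) = 78328/(-37642) = 78328*(-1/37642) = -39164/18821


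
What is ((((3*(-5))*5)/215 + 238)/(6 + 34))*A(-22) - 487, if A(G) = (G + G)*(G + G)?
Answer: 2368293/215 ≈ 11015.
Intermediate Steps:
A(G) = 4*G² (A(G) = (2*G)*(2*G) = 4*G²)
((((3*(-5))*5)/215 + 238)/(6 + 34))*A(-22) - 487 = ((((3*(-5))*5)/215 + 238)/(6 + 34))*(4*(-22)²) - 487 = ((-15*5*(1/215) + 238)/40)*(4*484) - 487 = ((-75*1/215 + 238)*(1/40))*1936 - 487 = ((-15/43 + 238)*(1/40))*1936 - 487 = ((10219/43)*(1/40))*1936 - 487 = (10219/1720)*1936 - 487 = 2472998/215 - 487 = 2368293/215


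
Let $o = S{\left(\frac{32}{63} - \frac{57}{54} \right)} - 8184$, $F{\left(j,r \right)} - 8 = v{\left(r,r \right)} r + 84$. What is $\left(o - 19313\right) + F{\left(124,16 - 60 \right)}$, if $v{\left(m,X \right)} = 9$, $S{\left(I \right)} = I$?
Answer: $- \frac{1167665}{42} \approx -27802.0$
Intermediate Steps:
$F{\left(j,r \right)} = 92 + 9 r$ ($F{\left(j,r \right)} = 8 + \left(9 r + 84\right) = 8 + \left(84 + 9 r\right) = 92 + 9 r$)
$o = - \frac{343751}{42}$ ($o = \left(\frac{32}{63} - \frac{57}{54}\right) - 8184 = \left(32 \cdot \frac{1}{63} - \frac{19}{18}\right) - 8184 = \left(\frac{32}{63} - \frac{19}{18}\right) - 8184 = - \frac{23}{42} - 8184 = - \frac{343751}{42} \approx -8184.5$)
$\left(o - 19313\right) + F{\left(124,16 - 60 \right)} = \left(- \frac{343751}{42} - 19313\right) + \left(92 + 9 \left(16 - 60\right)\right) = - \frac{1154897}{42} + \left(92 + 9 \left(-44\right)\right) = - \frac{1154897}{42} + \left(92 - 396\right) = - \frac{1154897}{42} - 304 = - \frac{1167665}{42}$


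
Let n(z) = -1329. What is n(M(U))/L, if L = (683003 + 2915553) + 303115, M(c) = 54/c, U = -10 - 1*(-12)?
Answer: -443/1300557 ≈ -0.00034062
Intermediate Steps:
U = 2 (U = -10 + 12 = 2)
L = 3901671 (L = 3598556 + 303115 = 3901671)
n(M(U))/L = -1329/3901671 = -1329*1/3901671 = -443/1300557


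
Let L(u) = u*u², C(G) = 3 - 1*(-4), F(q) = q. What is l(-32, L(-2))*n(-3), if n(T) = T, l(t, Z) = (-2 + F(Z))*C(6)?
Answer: 210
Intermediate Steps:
C(G) = 7 (C(G) = 3 + 4 = 7)
L(u) = u³
l(t, Z) = -14 + 7*Z (l(t, Z) = (-2 + Z)*7 = -14 + 7*Z)
l(-32, L(-2))*n(-3) = (-14 + 7*(-2)³)*(-3) = (-14 + 7*(-8))*(-3) = (-14 - 56)*(-3) = -70*(-3) = 210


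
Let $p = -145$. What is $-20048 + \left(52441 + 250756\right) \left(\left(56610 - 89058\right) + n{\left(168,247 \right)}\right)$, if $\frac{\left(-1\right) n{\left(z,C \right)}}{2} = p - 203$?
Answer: $-9627131192$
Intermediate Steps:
$n{\left(z,C \right)} = 696$ ($n{\left(z,C \right)} = - 2 \left(-145 - 203\right) = \left(-2\right) \left(-348\right) = 696$)
$-20048 + \left(52441 + 250756\right) \left(\left(56610 - 89058\right) + n{\left(168,247 \right)}\right) = -20048 + \left(52441 + 250756\right) \left(\left(56610 - 89058\right) + 696\right) = -20048 + 303197 \left(-32448 + 696\right) = -20048 + 303197 \left(-31752\right) = -20048 - 9627111144 = -9627131192$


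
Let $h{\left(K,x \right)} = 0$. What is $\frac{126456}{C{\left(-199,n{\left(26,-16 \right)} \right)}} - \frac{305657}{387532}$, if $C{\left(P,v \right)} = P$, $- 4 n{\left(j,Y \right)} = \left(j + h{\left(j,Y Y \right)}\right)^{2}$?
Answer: $- \frac{49066572335}{77118868} \approx -636.25$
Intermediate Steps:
$n{\left(j,Y \right)} = - \frac{j^{2}}{4}$ ($n{\left(j,Y \right)} = - \frac{\left(j + 0\right)^{2}}{4} = - \frac{j^{2}}{4}$)
$\frac{126456}{C{\left(-199,n{\left(26,-16 \right)} \right)}} - \frac{305657}{387532} = \frac{126456}{-199} - \frac{305657}{387532} = 126456 \left(- \frac{1}{199}\right) - \frac{305657}{387532} = - \frac{126456}{199} - \frac{305657}{387532} = - \frac{49066572335}{77118868}$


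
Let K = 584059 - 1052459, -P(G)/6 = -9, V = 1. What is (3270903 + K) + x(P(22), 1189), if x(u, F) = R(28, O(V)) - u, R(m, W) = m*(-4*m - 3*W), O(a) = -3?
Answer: 2799565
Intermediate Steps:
P(G) = 54 (P(G) = -6*(-9) = 54)
K = -468400
x(u, F) = -2884 - u (x(u, F) = -1*28*(3*(-3) + 4*28) - u = -1*28*(-9 + 112) - u = -1*28*103 - u = -2884 - u)
(3270903 + K) + x(P(22), 1189) = (3270903 - 468400) + (-2884 - 1*54) = 2802503 + (-2884 - 54) = 2802503 - 2938 = 2799565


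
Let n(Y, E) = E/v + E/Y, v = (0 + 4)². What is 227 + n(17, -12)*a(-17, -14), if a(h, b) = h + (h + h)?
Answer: 1205/4 ≈ 301.25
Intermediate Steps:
v = 16 (v = 4² = 16)
n(Y, E) = E/16 + E/Y
a(h, b) = 3*h (a(h, b) = h + 2*h = 3*h)
227 + n(17, -12)*a(-17, -14) = 227 + ((1/16)*(-12) - 12/17)*(3*(-17)) = 227 + (-¾ - 12*1/17)*(-51) = 227 + (-¾ - 12/17)*(-51) = 227 - 99/68*(-51) = 227 + 297/4 = 1205/4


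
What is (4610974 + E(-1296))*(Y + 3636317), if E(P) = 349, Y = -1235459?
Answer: 11071131715134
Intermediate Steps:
(4610974 + E(-1296))*(Y + 3636317) = (4610974 + 349)*(-1235459 + 3636317) = 4611323*2400858 = 11071131715134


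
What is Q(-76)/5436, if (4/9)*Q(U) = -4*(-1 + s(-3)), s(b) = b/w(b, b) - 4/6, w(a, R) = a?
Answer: 1/906 ≈ 0.0011038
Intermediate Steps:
s(b) = 1/3 (s(b) = b/b - 4/6 = 1 - 4*1/6 = 1 - 2/3 = 1/3)
Q(U) = 6 (Q(U) = 9*(-4*(-1 + 1/3))/4 = 9*(-4*(-2/3))/4 = (9/4)*(8/3) = 6)
Q(-76)/5436 = 6/5436 = 6*(1/5436) = 1/906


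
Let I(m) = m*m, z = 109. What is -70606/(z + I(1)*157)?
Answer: -35303/133 ≈ -265.44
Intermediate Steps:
I(m) = m²
-70606/(z + I(1)*157) = -70606/(109 + 1²*157) = -70606/(109 + 1*157) = -70606/(109 + 157) = -70606/266 = -70606*1/266 = -35303/133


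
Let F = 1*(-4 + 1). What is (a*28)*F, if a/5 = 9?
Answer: -3780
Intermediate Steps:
a = 45 (a = 5*9 = 45)
F = -3 (F = 1*(-3) = -3)
(a*28)*F = (45*28)*(-3) = 1260*(-3) = -3780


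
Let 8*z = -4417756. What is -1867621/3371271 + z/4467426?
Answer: -2267808933229/3346867492988 ≈ -0.67759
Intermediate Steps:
z = -1104439/2 (z = (1/8)*(-4417756) = -1104439/2 ≈ -5.5222e+5)
-1867621/3371271 + z/4467426 = -1867621/3371271 - 1104439/2/4467426 = -1867621*1/3371271 - 1104439/2*1/4467426 = -1867621/3371271 - 1104439/8934852 = -2267808933229/3346867492988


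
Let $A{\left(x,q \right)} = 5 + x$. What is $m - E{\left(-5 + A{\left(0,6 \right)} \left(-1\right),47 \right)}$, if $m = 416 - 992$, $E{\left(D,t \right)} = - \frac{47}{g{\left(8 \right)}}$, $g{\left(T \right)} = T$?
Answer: $- \frac{4561}{8} \approx -570.13$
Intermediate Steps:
$E{\left(D,t \right)} = - \frac{47}{8}$
$m = -576$ ($m = 416 - 992 = -576$)
$m - E{\left(-5 + A{\left(0,6 \right)} \left(-1\right),47 \right)} = -576 - - \frac{47}{8} = -576 + \frac{47}{8} = - \frac{4561}{8}$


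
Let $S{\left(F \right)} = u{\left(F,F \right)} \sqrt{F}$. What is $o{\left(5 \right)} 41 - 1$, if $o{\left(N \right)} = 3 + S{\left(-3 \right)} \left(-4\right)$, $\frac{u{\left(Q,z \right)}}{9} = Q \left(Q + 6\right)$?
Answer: $122 + 13284 i \sqrt{3} \approx 122.0 + 23009.0 i$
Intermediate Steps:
$u{\left(Q,z \right)} = 9 Q \left(6 + Q\right)$ ($u{\left(Q,z \right)} = 9 Q \left(Q + 6\right) = 9 Q \left(6 + Q\right)$)
$S{\left(F \right)} = 9 F^{\frac{3}{2}} \left(6 + F\right)$ ($S{\left(F \right)} = 9 F \left(6 + F\right) \sqrt{F} = 9 F^{\frac{3}{2}} \left(6 + F\right)$)
$o{\left(N \right)} = 3 + 324 i \sqrt{3}$ ($o{\left(N \right)} = 3 + 9 \left(-3\right)^{\frac{3}{2}} \left(6 - 3\right) \left(-4\right) = 3 + 9 \left(- 3 i \sqrt{3}\right) 3 \left(-4\right) = 3 + - 81 i \sqrt{3} \left(-4\right) = 3 + 324 i \sqrt{3}$)
$o{\left(5 \right)} 41 - 1 = \left(3 + 324 i \sqrt{3}\right) 41 - 1 = \left(123 + 13284 i \sqrt{3}\right) - 1 = 122 + 13284 i \sqrt{3}$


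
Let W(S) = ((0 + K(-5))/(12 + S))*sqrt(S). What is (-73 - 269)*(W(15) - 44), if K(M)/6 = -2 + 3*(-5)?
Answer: 15048 + 1292*sqrt(15) ≈ 20052.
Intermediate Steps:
K(M) = -102 (K(M) = 6*(-2 + 3*(-5)) = 6*(-2 - 15) = 6*(-17) = -102)
W(S) = -102*sqrt(S)/(12 + S) (W(S) = ((0 - 102)/(12 + S))*sqrt(S) = (-102/(12 + S))*sqrt(S) = -102*sqrt(S)/(12 + S))
(-73 - 269)*(W(15) - 44) = (-73 - 269)*(-102*sqrt(15)/(12 + 15) - 44) = -342*(-102*sqrt(15)/27 - 44) = -342*(-102*sqrt(15)*1/27 - 44) = -342*(-34*sqrt(15)/9 - 44) = -342*(-44 - 34*sqrt(15)/9) = 15048 + 1292*sqrt(15)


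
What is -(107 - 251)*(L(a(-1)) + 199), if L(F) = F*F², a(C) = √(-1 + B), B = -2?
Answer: 28656 - 432*I*√3 ≈ 28656.0 - 748.25*I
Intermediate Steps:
a(C) = I*√3 (a(C) = √(-1 - 2) = √(-3) = I*√3)
L(F) = F³
-(107 - 251)*(L(a(-1)) + 199) = -(107 - 251)*((I*√3)³ + 199) = -(-144)*(-3*I*√3 + 199) = -(-144)*(199 - 3*I*√3) = -(-28656 + 432*I*√3) = 28656 - 432*I*√3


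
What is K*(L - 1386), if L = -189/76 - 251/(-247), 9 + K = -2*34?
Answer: 105553217/988 ≈ 1.0684e+5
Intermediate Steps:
K = -77 (K = -9 - 2*34 = -9 - 68 = -77)
L = -1453/988 (L = -189*1/76 - 251*(-1/247) = -189/76 + 251/247 = -1453/988 ≈ -1.4706)
K*(L - 1386) = -77*(-1453/988 - 1386) = -77*(-1370821/988) = 105553217/988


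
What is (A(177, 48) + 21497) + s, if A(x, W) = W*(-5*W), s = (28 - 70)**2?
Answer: 11741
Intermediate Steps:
s = 1764 (s = (-42)**2 = 1764)
A(x, W) = -5*W**2
(A(177, 48) + 21497) + s = (-5*48**2 + 21497) + 1764 = (-5*2304 + 21497) + 1764 = (-11520 + 21497) + 1764 = 9977 + 1764 = 11741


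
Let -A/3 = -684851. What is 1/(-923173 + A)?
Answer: 1/1131380 ≈ 8.8388e-7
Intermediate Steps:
A = 2054553 (A = -3*(-684851) = 2054553)
1/(-923173 + A) = 1/(-923173 + 2054553) = 1/1131380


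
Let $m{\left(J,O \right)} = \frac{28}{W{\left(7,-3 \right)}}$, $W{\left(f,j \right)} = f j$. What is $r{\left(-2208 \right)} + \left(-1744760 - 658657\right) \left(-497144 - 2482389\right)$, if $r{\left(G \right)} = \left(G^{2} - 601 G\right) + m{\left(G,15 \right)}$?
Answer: $\frac{21483199399595}{3} \approx 7.1611 \cdot 10^{12}$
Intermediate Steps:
$m{\left(J,O \right)} = - \frac{4}{3}$ ($m{\left(J,O \right)} = \frac{28}{7 \left(-3\right)} = \frac{28}{-21} = 28 \left(- \frac{1}{21}\right) = - \frac{4}{3}$)
$r{\left(G \right)} = - \frac{4}{3} + G^{2} - 601 G$ ($r{\left(G \right)} = \left(G^{2} - 601 G\right) - \frac{4}{3} = - \frac{4}{3} + G^{2} - 601 G$)
$r{\left(-2208 \right)} + \left(-1744760 - 658657\right) \left(-497144 - 2482389\right) = \left(- \frac{4}{3} + \left(-2208\right)^{2} - -1327008\right) + \left(-1744760 - 658657\right) \left(-497144 - 2482389\right) = \left(- \frac{4}{3} + 4875264 + 1327008\right) - -7161060264261 = \frac{18606812}{3} + 7161060264261 = \frac{21483199399595}{3}$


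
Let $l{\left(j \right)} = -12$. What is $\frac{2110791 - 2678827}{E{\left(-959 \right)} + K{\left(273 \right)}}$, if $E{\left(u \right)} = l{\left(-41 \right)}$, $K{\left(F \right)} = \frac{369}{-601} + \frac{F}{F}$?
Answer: $\frac{85347409}{1745} \approx 48910.0$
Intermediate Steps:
$K{\left(F \right)} = \frac{232}{601}$ ($K{\left(F \right)} = 369 \left(- \frac{1}{601}\right) + 1 = - \frac{369}{601} + 1 = \frac{232}{601}$)
$E{\left(u \right)} = -12$
$\frac{2110791 - 2678827}{E{\left(-959 \right)} + K{\left(273 \right)}} = \frac{2110791 - 2678827}{-12 + \frac{232}{601}} = - \frac{568036}{- \frac{6980}{601}} = \left(-568036\right) \left(- \frac{601}{6980}\right) = \frac{85347409}{1745}$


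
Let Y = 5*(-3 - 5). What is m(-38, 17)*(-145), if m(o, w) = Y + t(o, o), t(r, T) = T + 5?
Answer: 10585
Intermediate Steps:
Y = -40 (Y = 5*(-8) = -40)
t(r, T) = 5 + T
m(o, w) = -35 + o (m(o, w) = -40 + (5 + o) = -35 + o)
m(-38, 17)*(-145) = (-35 - 38)*(-145) = -73*(-145) = 10585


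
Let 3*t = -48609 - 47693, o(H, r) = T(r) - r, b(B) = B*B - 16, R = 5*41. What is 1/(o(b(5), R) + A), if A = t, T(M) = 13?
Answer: -3/96878 ≈ -3.0967e-5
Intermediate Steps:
R = 205
b(B) = -16 + B² (b(B) = B² - 16 = -16 + B²)
o(H, r) = 13 - r
t = -96302/3 (t = (-48609 - 47693)/3 = (⅓)*(-96302) = -96302/3 ≈ -32101.)
A = -96302/3 ≈ -32101.
1/(o(b(5), R) + A) = 1/((13 - 1*205) - 96302/3) = 1/((13 - 205) - 96302/3) = 1/(-192 - 96302/3) = 1/(-96878/3) = -3/96878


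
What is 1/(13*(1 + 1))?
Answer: 1/26 ≈ 0.038462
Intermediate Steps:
1/(13*(1 + 1)) = 1/(13*2) = 1/26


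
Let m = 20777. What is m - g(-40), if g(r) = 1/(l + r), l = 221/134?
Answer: 106773137/5139 ≈ 20777.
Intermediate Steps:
l = 221/134 (l = 221*(1/134) = 221/134 ≈ 1.6493)
g(r) = 1/(221/134 + r)
m - g(-40) = 20777 - 134/(221 + 134*(-40)) = 20777 - 134/(221 - 5360) = 20777 - 134/(-5139) = 20777 - 134*(-1)/5139 = 20777 - 1*(-134/5139) = 20777 + 134/5139 = 106773137/5139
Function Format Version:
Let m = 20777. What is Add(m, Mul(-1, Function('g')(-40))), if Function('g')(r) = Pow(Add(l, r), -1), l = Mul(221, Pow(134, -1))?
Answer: Rational(106773137, 5139) ≈ 20777.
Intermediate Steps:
l = Rational(221, 134) (l = Mul(221, Rational(1, 134)) = Rational(221, 134) ≈ 1.6493)
Function('g')(r) = Pow(Add(Rational(221, 134), r), -1)
Add(m, Mul(-1, Function('g')(-40))) = Add(20777, Mul(-1, Mul(134, Pow(Add(221, Mul(134, -40)), -1)))) = Add(20777, Mul(-1, Mul(134, Pow(Add(221, -5360), -1)))) = Add(20777, Mul(-1, Mul(134, Pow(-5139, -1)))) = Add(20777, Mul(-1, Mul(134, Rational(-1, 5139)))) = Add(20777, Mul(-1, Rational(-134, 5139))) = Add(20777, Rational(134, 5139)) = Rational(106773137, 5139)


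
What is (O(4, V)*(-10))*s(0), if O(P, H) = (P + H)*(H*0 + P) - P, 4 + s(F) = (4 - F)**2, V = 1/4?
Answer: -1560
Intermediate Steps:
V = 1/4 (V = 1*(1/4) = 1/4 ≈ 0.25000)
s(F) = -4 + (4 - F)**2
O(P, H) = -P + P*(H + P) (O(P, H) = (H + P)*(0 + P) - P = (H + P)*P - P = P*(H + P) - P = -P + P*(H + P))
(O(4, V)*(-10))*s(0) = ((4*(-1 + 1/4 + 4))*(-10))*(-4 + (-4 + 0)**2) = ((4*(13/4))*(-10))*(-4 + (-4)**2) = (13*(-10))*(-4 + 16) = -130*12 = -1560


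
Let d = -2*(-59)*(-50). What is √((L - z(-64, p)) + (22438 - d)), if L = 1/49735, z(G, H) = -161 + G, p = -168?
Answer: √1441889518090/7105 ≈ 169.01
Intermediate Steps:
d = -5900 (d = 118*(-50) = -5900)
L = 1/49735 ≈ 2.0107e-5
√((L - z(-64, p)) + (22438 - d)) = √((1/49735 - (-161 - 64)) + (22438 - 1*(-5900))) = √((1/49735 - 1*(-225)) + (22438 + 5900)) = √((1/49735 + 225) + 28338) = √(11190376/49735 + 28338) = √(1420580806/49735) = √1441889518090/7105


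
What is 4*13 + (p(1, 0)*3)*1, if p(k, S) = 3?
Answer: 61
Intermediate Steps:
4*13 + (p(1, 0)*3)*1 = 4*13 + (3*3)*1 = 52 + 9*1 = 52 + 9 = 61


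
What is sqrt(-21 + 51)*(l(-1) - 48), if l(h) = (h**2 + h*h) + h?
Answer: -47*sqrt(30) ≈ -257.43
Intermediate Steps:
l(h) = h + 2*h**2 (l(h) = (h**2 + h**2) + h = 2*h**2 + h = h + 2*h**2)
sqrt(-21 + 51)*(l(-1) - 48) = sqrt(-21 + 51)*(-(1 + 2*(-1)) - 48) = sqrt(30)*(-(1 - 2) - 48) = sqrt(30)*(-1*(-1) - 48) = sqrt(30)*(1 - 48) = sqrt(30)*(-47) = -47*sqrt(30)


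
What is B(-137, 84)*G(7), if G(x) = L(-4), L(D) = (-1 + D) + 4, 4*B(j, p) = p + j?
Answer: 53/4 ≈ 13.250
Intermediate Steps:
B(j, p) = j/4 + p/4 (B(j, p) = (p + j)/4 = (j + p)/4 = j/4 + p/4)
L(D) = 3 + D
G(x) = -1 (G(x) = 3 - 4 = -1)
B(-137, 84)*G(7) = ((¼)*(-137) + (¼)*84)*(-1) = (-137/4 + 21)*(-1) = -53/4*(-1) = 53/4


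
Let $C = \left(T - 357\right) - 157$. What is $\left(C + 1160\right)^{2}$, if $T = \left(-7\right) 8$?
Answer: $348100$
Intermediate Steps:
$T = -56$
$C = -570$ ($C = \left(-56 - 357\right) - 157 = -413 - 157 = -570$)
$\left(C + 1160\right)^{2} = \left(-570 + 1160\right)^{2} = 590^{2} = 348100$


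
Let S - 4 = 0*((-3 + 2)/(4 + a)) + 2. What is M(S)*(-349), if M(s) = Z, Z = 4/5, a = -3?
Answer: -1396/5 ≈ -279.20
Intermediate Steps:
Z = ⅘ (Z = 4*(⅕) = ⅘ ≈ 0.80000)
S = 6 (S = 4 + (0*((-3 + 2)/(4 - 3)) + 2) = 4 + (0*(-1/1) + 2) = 4 + (0*(-1*1) + 2) = 4 + (0*(-1) + 2) = 4 + (0 + 2) = 4 + 2 = 6)
M(s) = ⅘
M(S)*(-349) = (⅘)*(-349) = -1396/5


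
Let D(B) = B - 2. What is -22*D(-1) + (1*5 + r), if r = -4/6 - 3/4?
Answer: 835/12 ≈ 69.583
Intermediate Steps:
D(B) = -2 + B
r = -17/12 (r = -4*1/6 - 3*1/4 = -2/3 - 3/4 = -17/12 ≈ -1.4167)
-22*D(-1) + (1*5 + r) = -22*(-2 - 1) + (1*5 - 17/12) = -22*(-3) + (5 - 17/12) = 66 + 43/12 = 835/12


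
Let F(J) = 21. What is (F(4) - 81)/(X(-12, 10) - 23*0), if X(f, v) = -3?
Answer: 20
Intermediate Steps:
(F(4) - 81)/(X(-12, 10) - 23*0) = (21 - 81)/(-3 - 23*0) = -60/(-3 + 0) = -60/(-3) = -60*(-1/3) = 20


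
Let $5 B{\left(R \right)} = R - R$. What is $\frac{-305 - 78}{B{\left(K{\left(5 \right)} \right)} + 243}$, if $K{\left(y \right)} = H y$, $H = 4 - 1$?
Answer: $- \frac{383}{243} \approx -1.5761$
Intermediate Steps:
$H = 3$ ($H = 4 - 1 = 3$)
$K{\left(y \right)} = 3 y$
$B{\left(R \right)} = 0$ ($B{\left(R \right)} = \frac{R - R}{5} = \frac{1}{5} \cdot 0 = 0$)
$\frac{-305 - 78}{B{\left(K{\left(5 \right)} \right)} + 243} = \frac{-305 - 78}{0 + 243} = - \frac{383}{243}$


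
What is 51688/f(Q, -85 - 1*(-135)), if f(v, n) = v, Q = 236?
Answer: 12922/59 ≈ 219.02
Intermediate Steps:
51688/f(Q, -85 - 1*(-135)) = 51688/236 = 51688*(1/236) = 12922/59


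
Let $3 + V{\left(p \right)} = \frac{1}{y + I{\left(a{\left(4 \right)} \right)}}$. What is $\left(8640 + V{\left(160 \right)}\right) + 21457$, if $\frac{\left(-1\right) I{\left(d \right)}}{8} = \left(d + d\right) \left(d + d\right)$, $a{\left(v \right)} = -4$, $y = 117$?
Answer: $\frac{11887129}{395} \approx 30094.0$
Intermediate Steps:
$I{\left(d \right)} = - 32 d^{2}$ ($I{\left(d \right)} = - 8 \left(d + d\right) \left(d + d\right) = - 8 \cdot 2 d 2 d = - 8 \cdot 4 d^{2} = - 32 d^{2}$)
$V{\left(p \right)} = - \frac{1186}{395}$ ($V{\left(p \right)} = -3 + \frac{1}{117 - 32 \left(-4\right)^{2}} = -3 + \frac{1}{117 - 512} = -3 + \frac{1}{-395} = -3 - \frac{1}{395} = - \frac{1186}{395}$)
$\left(8640 + V{\left(160 \right)}\right) + 21457 = \left(8640 - \frac{1186}{395}\right) + 21457 = \frac{3411614}{395} + 21457 = \frac{11887129}{395}$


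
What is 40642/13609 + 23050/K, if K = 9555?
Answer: 140404352/26006799 ≈ 5.3988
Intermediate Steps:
40642/13609 + 23050/K = 40642/13609 + 23050/9555 = 40642*(1/13609) + 23050*(1/9555) = 40642/13609 + 4610/1911 = 140404352/26006799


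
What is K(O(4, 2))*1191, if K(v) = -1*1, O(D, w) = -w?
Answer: -1191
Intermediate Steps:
K(v) = -1
K(O(4, 2))*1191 = -1*1191 = -1191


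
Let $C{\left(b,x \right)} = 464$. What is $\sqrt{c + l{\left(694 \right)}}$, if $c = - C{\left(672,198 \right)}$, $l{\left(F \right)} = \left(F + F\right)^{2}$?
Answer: $8 \sqrt{30095} \approx 1387.8$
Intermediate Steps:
$l{\left(F \right)} = 4 F^{2}$ ($l{\left(F \right)} = \left(2 F\right)^{2} = 4 F^{2}$)
$c = -464$ ($c = \left(-1\right) 464 = -464$)
$\sqrt{c + l{\left(694 \right)}} = \sqrt{-464 + 4 \cdot 694^{2}} = \sqrt{-464 + 4 \cdot 481636} = \sqrt{-464 + 1926544} = \sqrt{1926080} = 8 \sqrt{30095}$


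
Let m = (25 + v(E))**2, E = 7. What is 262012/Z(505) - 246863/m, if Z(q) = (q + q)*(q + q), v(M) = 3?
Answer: -62904882223/199939600 ≈ -314.62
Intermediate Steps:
Z(q) = 4*q**2 (Z(q) = (2*q)*(2*q) = 4*q**2)
m = 784 (m = (25 + 3)**2 = 28**2 = 784)
262012/Z(505) - 246863/m = 262012/((4*505**2)) - 246863/784 = 262012/((4*255025)) - 246863*1/784 = 262012/1020100 - 246863/784 = 262012*(1/1020100) - 246863/784 = 65503/255025 - 246863/784 = -62904882223/199939600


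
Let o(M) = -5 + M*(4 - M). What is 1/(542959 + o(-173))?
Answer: 1/512333 ≈ 1.9519e-6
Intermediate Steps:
1/(542959 + o(-173)) = 1/(542959 + (-5 - 1*(-173)² + 4*(-173))) = 1/(542959 + (-5 - 1*29929 - 692)) = 1/(542959 + (-5 - 29929 - 692)) = 1/(542959 - 30626) = 1/512333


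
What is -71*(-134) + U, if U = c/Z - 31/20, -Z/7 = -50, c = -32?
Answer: 6658651/700 ≈ 9512.4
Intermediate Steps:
Z = 350 (Z = -7*(-50) = 350)
U = -1149/700 (U = -32/350 - 31/20 = -32*1/350 - 31*1/20 = -16/175 - 31/20 = -1149/700 ≈ -1.6414)
-71*(-134) + U = -71*(-134) - 1149/700 = 9514 - 1149/700 = 6658651/700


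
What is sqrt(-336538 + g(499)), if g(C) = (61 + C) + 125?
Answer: 3*I*sqrt(37317) ≈ 579.53*I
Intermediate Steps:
g(C) = 186 + C
sqrt(-336538 + g(499)) = sqrt(-336538 + (186 + 499)) = sqrt(-336538 + 685) = sqrt(-335853) = 3*I*sqrt(37317)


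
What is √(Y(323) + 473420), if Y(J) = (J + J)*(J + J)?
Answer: 4*√55671 ≈ 943.79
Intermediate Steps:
Y(J) = 4*J² (Y(J) = (2*J)*(2*J) = 4*J²)
√(Y(323) + 473420) = √(4*323² + 473420) = √(4*104329 + 473420) = √(417316 + 473420) = √890736 = 4*√55671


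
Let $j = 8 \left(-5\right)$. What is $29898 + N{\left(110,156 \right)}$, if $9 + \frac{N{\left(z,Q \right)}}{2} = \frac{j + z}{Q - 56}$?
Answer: $\frac{149407}{5} \approx 29881.0$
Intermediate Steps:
$j = -40$
$N{\left(z,Q \right)} = -18 + \frac{2 \left(-40 + z\right)}{-56 + Q}$ ($N{\left(z,Q \right)} = -18 + 2 \frac{-40 + z}{Q - 56} = -18 + 2 \frac{-40 + z}{-56 + Q} = -18 + \frac{2 \left(-40 + z\right)}{-56 + Q}$)
$29898 + N{\left(110,156 \right)} = 29898 + \frac{2 \left(464 + 110 - 1404\right)}{-56 + 156} = 29898 + \frac{2 \left(464 + 110 - 1404\right)}{100} = 29898 + 2 \cdot \frac{1}{100} \left(-830\right) = 29898 - \frac{83}{5} = \frac{149407}{5}$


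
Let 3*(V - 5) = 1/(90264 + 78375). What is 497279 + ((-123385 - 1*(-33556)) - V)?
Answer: 206133352064/505917 ≈ 4.0745e+5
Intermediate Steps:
V = 2529586/505917 (V = 5 + 1/(3*(90264 + 78375)) = 5 + (⅓)/168639 = 5 + (⅓)*(1/168639) = 5 + 1/505917 = 2529586/505917 ≈ 5.0000)
497279 + ((-123385 - 1*(-33556)) - V) = 497279 + ((-123385 - 1*(-33556)) - 1*2529586/505917) = 497279 + ((-123385 + 33556) - 2529586/505917) = 497279 + (-89829 - 2529586/505917) = 497279 - 45448547779/505917 = 206133352064/505917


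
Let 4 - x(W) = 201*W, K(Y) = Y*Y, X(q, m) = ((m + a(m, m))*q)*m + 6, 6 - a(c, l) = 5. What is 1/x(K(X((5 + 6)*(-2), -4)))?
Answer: -1/13379360 ≈ -7.4742e-8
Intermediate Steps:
a(c, l) = 1 (a(c, l) = 6 - 1*5 = 6 - 5 = 1)
X(q, m) = 6 + m*q*(1 + m) (X(q, m) = ((m + 1)*q)*m + 6 = ((1 + m)*q)*m + 6 = (q*(1 + m))*m + 6 = m*q*(1 + m) + 6 = 6 + m*q*(1 + m))
K(Y) = Y²
x(W) = 4 - 201*W
1/x(K(X((5 + 6)*(-2), -4))) = 1/(4 - 201*(6 - 4*(5 + 6)*(-2) + ((5 + 6)*(-2))*(-4)²)²) = 1/(4 - 201*(6 - 44*(-2) + (11*(-2))*16)²) = 1/(4 - 201*(6 - 4*(-22) - 22*16)²) = 1/(4 - 201*(6 + 88 - 352)²) = 1/(4 - 201*(-258)²) = 1/(4 - 201*66564) = 1/(4 - 13379364) = 1/(-13379360) = -1/13379360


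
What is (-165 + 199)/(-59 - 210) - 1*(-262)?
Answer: 70444/269 ≈ 261.87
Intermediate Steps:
(-165 + 199)/(-59 - 210) - 1*(-262) = 34/(-269) + 262 = 34*(-1/269) + 262 = -34/269 + 262 = 70444/269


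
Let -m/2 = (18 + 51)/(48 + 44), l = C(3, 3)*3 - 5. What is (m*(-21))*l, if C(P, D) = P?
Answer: 126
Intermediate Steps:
l = 4 (l = 3*3 - 5 = 9 - 5 = 4)
m = -3/2 (m = -2*(18 + 51)/(48 + 44) = -138/92 = -2*3/4 = -3/2 ≈ -1.5000)
(m*(-21))*l = -3/2*(-21)*4 = (63/2)*4 = 126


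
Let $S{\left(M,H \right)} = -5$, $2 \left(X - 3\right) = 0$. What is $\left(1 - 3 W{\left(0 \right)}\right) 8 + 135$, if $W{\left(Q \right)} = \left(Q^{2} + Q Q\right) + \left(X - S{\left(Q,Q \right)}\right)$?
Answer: $-49$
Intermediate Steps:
$X = 3$ ($X = 3 + \frac{1}{2} \cdot 0 = 3 + 0 = 3$)
$W{\left(Q \right)} = 8 + 2 Q^{2}$ ($W{\left(Q \right)} = \left(Q^{2} + Q Q\right) + \left(3 - -5\right) = \left(Q^{2} + Q^{2}\right) + \left(3 + 5\right) = 2 Q^{2} + 8 = 8 + 2 Q^{2}$)
$\left(1 - 3 W{\left(0 \right)}\right) 8 + 135 = \left(1 - 3 \left(8 + 2 \cdot 0^{2}\right)\right) 8 + 135 = \left(1 - 3 \left(8 + 2 \cdot 0\right)\right) 8 + 135 = \left(1 - 3 \left(8 + 0\right)\right) 8 + 135 = \left(1 - 24\right) 8 + 135 = \left(-23\right) 8 + 135 = -184 + 135 = -49$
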